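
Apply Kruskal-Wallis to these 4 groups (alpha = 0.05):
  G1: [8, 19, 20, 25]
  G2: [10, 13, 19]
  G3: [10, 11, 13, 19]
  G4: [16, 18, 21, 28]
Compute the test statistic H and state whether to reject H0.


Step 1: Combine all N = 15 observations and assign midranks.
sorted (value, group, rank): (8,G1,1), (10,G2,2.5), (10,G3,2.5), (11,G3,4), (13,G2,5.5), (13,G3,5.5), (16,G4,7), (18,G4,8), (19,G1,10), (19,G2,10), (19,G3,10), (20,G1,12), (21,G4,13), (25,G1,14), (28,G4,15)
Step 2: Sum ranks within each group.
R_1 = 37 (n_1 = 4)
R_2 = 18 (n_2 = 3)
R_3 = 22 (n_3 = 4)
R_4 = 43 (n_4 = 4)
Step 3: H = 12/(N(N+1)) * sum(R_i^2/n_i) - 3(N+1)
     = 12/(15*16) * (37^2/4 + 18^2/3 + 22^2/4 + 43^2/4) - 3*16
     = 0.050000 * 1033.5 - 48
     = 3.675000.
Step 4: Ties present; correction factor C = 1 - 36/(15^3 - 15) = 0.989286. Corrected H = 3.675000 / 0.989286 = 3.714801.
Step 5: Under H0, H ~ chi^2(3); p-value = 0.293953.
Step 6: alpha = 0.05. fail to reject H0.

H = 3.7148, df = 3, p = 0.293953, fail to reject H0.


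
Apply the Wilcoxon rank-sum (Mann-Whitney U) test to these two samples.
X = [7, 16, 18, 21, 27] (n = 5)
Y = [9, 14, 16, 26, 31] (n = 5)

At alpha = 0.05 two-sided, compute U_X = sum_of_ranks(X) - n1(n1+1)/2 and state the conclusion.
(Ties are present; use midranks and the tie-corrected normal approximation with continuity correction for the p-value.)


Step 1: Combine and sort all 10 observations; assign midranks.
sorted (value, group): (7,X), (9,Y), (14,Y), (16,X), (16,Y), (18,X), (21,X), (26,Y), (27,X), (31,Y)
ranks: 7->1, 9->2, 14->3, 16->4.5, 16->4.5, 18->6, 21->7, 26->8, 27->9, 31->10
Step 2: Rank sum for X: R1 = 1 + 4.5 + 6 + 7 + 9 = 27.5.
Step 3: U_X = R1 - n1(n1+1)/2 = 27.5 - 5*6/2 = 27.5 - 15 = 12.5.
       U_Y = n1*n2 - U_X = 25 - 12.5 = 12.5.
Step 4: Ties are present, so use the tie-corrected normal approximation (with continuity correction) for the p-value.
Step 5: p-value = 1.000000; compare to alpha = 0.05. fail to reject H0.

U_X = 12.5, p = 1.000000, fail to reject H0 at alpha = 0.05.


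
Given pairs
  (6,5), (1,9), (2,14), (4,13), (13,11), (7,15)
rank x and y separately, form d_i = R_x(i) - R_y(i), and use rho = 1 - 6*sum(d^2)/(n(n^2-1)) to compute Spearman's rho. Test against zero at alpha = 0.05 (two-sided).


Step 1: Rank x and y separately (midranks; no ties here).
rank(x): 6->4, 1->1, 2->2, 4->3, 13->6, 7->5
rank(y): 5->1, 9->2, 14->5, 13->4, 11->3, 15->6
Step 2: d_i = R_x(i) - R_y(i); compute d_i^2.
  (4-1)^2=9, (1-2)^2=1, (2-5)^2=9, (3-4)^2=1, (6-3)^2=9, (5-6)^2=1
sum(d^2) = 30.
Step 3: rho = 1 - 6*30 / (6*(6^2 - 1)) = 1 - 180/210 = 0.142857.
Step 4: Under H0, t = rho * sqrt((n-2)/(1-rho^2)) = 0.2887 ~ t(4).
Step 5: Two-sided p-value from the t-distribution with 4 df = 0.787172.
Step 6: alpha = 0.05. fail to reject H0.

rho = 0.1429, p = 0.787172, fail to reject H0 at alpha = 0.05.


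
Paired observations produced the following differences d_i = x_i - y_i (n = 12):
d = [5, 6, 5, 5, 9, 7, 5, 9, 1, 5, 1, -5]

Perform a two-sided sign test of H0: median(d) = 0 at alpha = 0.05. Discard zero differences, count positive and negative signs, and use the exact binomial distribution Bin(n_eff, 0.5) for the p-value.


Step 1: Discard zero differences. Original n = 12; n_eff = number of nonzero differences = 12.
Nonzero differences (with sign): +5, +6, +5, +5, +9, +7, +5, +9, +1, +5, +1, -5
Step 2: Count signs: positive = 11, negative = 1.
Step 3: Under H0: P(positive) = 0.5, so the number of positives S ~ Bin(12, 0.5).
Step 4: Two-sided exact p-value = sum of Bin(12,0.5) probabilities at or below the observed probability = 0.006348.
Step 5: alpha = 0.05. reject H0.

n_eff = 12, pos = 11, neg = 1, p = 0.006348, reject H0.


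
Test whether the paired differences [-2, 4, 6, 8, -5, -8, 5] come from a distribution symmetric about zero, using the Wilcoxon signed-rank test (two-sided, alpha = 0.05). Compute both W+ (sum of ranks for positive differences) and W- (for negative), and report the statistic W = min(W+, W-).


Step 1: Drop any zero differences (none here) and take |d_i|.
|d| = [2, 4, 6, 8, 5, 8, 5]
Step 2: Midrank |d_i| (ties get averaged ranks).
ranks: |2|->1, |4|->2, |6|->5, |8|->6.5, |5|->3.5, |8|->6.5, |5|->3.5
Step 3: Attach original signs; sum ranks with positive sign and with negative sign.
W+ = 2 + 5 + 6.5 + 3.5 = 17
W- = 1 + 3.5 + 6.5 = 11
(Check: W+ + W- = 28 should equal n(n+1)/2 = 28.)
Step 4: Test statistic W = min(W+, W-) = 11.
Step 5: Ties in |d|, so use the tie-corrected normal approximation.
        E[W] = n(n+1)/4 = 7*8/4 = 14.
        Tie groups: |d|=5 (t=2), |d|=8 (t=2); sum(t^3 - t) = 12.
        Var[W] = n(n+1)(2n+1)/24 - sum(t^3-t)/48 = 840/24 - 12/48 = 34.75.
        z = (W - E[W]) / sqrt(Var[W]) = (11 - 14) / 5.8949 = -0.5089.
        Two-sided p = 2*Phi(z) = 0.610813.
Step 6: alpha = 0.05. fail to reject H0.

W+ = 17, W- = 11, W = min = 11, p = 0.610813, fail to reject H0.


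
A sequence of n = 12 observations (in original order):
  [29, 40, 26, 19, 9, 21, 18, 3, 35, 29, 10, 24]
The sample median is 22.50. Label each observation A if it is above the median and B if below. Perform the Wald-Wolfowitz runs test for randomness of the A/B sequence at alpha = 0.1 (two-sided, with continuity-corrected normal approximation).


Step 1: Compute median = 22.50; label A = above, B = below.
Labels in order: AAABBBBBAABA  (n_A = 6, n_B = 6)
Step 2: Count runs R = 5.
Step 3: Under H0 (random ordering), E[R] = 2*n_A*n_B/(n_A+n_B) + 1 = 2*6*6/12 + 1 = 7.0000.
        Var[R] = 2*n_A*n_B*(2*n_A*n_B - n_A - n_B) / ((n_A+n_B)^2 * (n_A+n_B-1)) = 4320/1584 = 2.7273.
        SD[R] = 1.6514.
Step 4: Continuity-corrected z = (R + 0.5 - E[R]) / SD[R] = (5 + 0.5 - 7.0000) / 1.6514 = -0.9083.
Step 5: Two-sided p-value via normal approximation = 2*(1 - Phi(|z|)) = 0.363722.
Step 6: alpha = 0.1. fail to reject H0.

R = 5, z = -0.9083, p = 0.363722, fail to reject H0.


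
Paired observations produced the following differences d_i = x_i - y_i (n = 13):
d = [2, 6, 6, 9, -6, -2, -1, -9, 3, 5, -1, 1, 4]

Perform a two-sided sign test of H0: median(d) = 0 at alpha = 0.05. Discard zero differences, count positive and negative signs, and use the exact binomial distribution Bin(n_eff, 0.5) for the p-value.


Step 1: Discard zero differences. Original n = 13; n_eff = number of nonzero differences = 13.
Nonzero differences (with sign): +2, +6, +6, +9, -6, -2, -1, -9, +3, +5, -1, +1, +4
Step 2: Count signs: positive = 8, negative = 5.
Step 3: Under H0: P(positive) = 0.5, so the number of positives S ~ Bin(13, 0.5).
Step 4: Two-sided exact p-value = sum of Bin(13,0.5) probabilities at or below the observed probability = 0.581055.
Step 5: alpha = 0.05. fail to reject H0.

n_eff = 13, pos = 8, neg = 5, p = 0.581055, fail to reject H0.


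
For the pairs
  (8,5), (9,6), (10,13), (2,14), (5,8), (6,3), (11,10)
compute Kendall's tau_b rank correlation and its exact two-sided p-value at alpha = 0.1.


Step 1: Enumerate the 21 unordered pairs (i,j) with i<j and classify each by sign(x_j-x_i) * sign(y_j-y_i).
  (1,2):dx=+1,dy=+1->C; (1,3):dx=+2,dy=+8->C; (1,4):dx=-6,dy=+9->D; (1,5):dx=-3,dy=+3->D
  (1,6):dx=-2,dy=-2->C; (1,7):dx=+3,dy=+5->C; (2,3):dx=+1,dy=+7->C; (2,4):dx=-7,dy=+8->D
  (2,5):dx=-4,dy=+2->D; (2,6):dx=-3,dy=-3->C; (2,7):dx=+2,dy=+4->C; (3,4):dx=-8,dy=+1->D
  (3,5):dx=-5,dy=-5->C; (3,6):dx=-4,dy=-10->C; (3,7):dx=+1,dy=-3->D; (4,5):dx=+3,dy=-6->D
  (4,6):dx=+4,dy=-11->D; (4,7):dx=+9,dy=-4->D; (5,6):dx=+1,dy=-5->D; (5,7):dx=+6,dy=+2->C
  (6,7):dx=+5,dy=+7->C
Step 2: C = 11, D = 10, total pairs = 21.
Step 3: tau = (C - D)/(n(n-1)/2) = (11 - 10)/21 = 0.047619.
Step 4: Exact two-sided p-value (enumerate n! = 5040 permutations of y under H0): p = 1.000000.
Step 5: alpha = 0.1. fail to reject H0.

tau_b = 0.0476 (C=11, D=10), p = 1.000000, fail to reject H0.


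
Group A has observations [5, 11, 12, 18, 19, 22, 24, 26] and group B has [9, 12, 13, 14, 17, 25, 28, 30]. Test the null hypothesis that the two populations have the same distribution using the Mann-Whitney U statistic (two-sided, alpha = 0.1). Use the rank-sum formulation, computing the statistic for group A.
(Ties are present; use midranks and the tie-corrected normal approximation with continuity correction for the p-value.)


Step 1: Combine and sort all 16 observations; assign midranks.
sorted (value, group): (5,X), (9,Y), (11,X), (12,X), (12,Y), (13,Y), (14,Y), (17,Y), (18,X), (19,X), (22,X), (24,X), (25,Y), (26,X), (28,Y), (30,Y)
ranks: 5->1, 9->2, 11->3, 12->4.5, 12->4.5, 13->6, 14->7, 17->8, 18->9, 19->10, 22->11, 24->12, 25->13, 26->14, 28->15, 30->16
Step 2: Rank sum for X: R1 = 1 + 3 + 4.5 + 9 + 10 + 11 + 12 + 14 = 64.5.
Step 3: U_X = R1 - n1(n1+1)/2 = 64.5 - 8*9/2 = 64.5 - 36 = 28.5.
       U_Y = n1*n2 - U_X = 64 - 28.5 = 35.5.
Step 4: Ties are present, so use the tie-corrected normal approximation (with continuity correction) for the p-value.
Step 5: p-value = 0.752538; compare to alpha = 0.1. fail to reject H0.

U_X = 28.5, p = 0.752538, fail to reject H0 at alpha = 0.1.


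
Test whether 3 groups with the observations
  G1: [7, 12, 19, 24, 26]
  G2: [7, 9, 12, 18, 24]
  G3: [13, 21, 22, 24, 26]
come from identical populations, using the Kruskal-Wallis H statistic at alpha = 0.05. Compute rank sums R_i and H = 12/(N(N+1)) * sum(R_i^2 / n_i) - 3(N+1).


Step 1: Combine all N = 15 observations and assign midranks.
sorted (value, group, rank): (7,G1,1.5), (7,G2,1.5), (9,G2,3), (12,G1,4.5), (12,G2,4.5), (13,G3,6), (18,G2,7), (19,G1,8), (21,G3,9), (22,G3,10), (24,G1,12), (24,G2,12), (24,G3,12), (26,G1,14.5), (26,G3,14.5)
Step 2: Sum ranks within each group.
R_1 = 40.5 (n_1 = 5)
R_2 = 28 (n_2 = 5)
R_3 = 51.5 (n_3 = 5)
Step 3: H = 12/(N(N+1)) * sum(R_i^2/n_i) - 3(N+1)
     = 12/(15*16) * (40.5^2/5 + 28^2/5 + 51.5^2/5) - 3*16
     = 0.050000 * 1015.3 - 48
     = 2.765000.
Step 4: Ties present; correction factor C = 1 - 42/(15^3 - 15) = 0.987500. Corrected H = 2.765000 / 0.987500 = 2.800000.
Step 5: Under H0, H ~ chi^2(2); p-value = 0.246597.
Step 6: alpha = 0.05. fail to reject H0.

H = 2.8000, df = 2, p = 0.246597, fail to reject H0.


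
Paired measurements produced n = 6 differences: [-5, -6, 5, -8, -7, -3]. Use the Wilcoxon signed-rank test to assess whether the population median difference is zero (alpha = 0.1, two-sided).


Step 1: Drop any zero differences (none here) and take |d_i|.
|d| = [5, 6, 5, 8, 7, 3]
Step 2: Midrank |d_i| (ties get averaged ranks).
ranks: |5|->2.5, |6|->4, |5|->2.5, |8|->6, |7|->5, |3|->1
Step 3: Attach original signs; sum ranks with positive sign and with negative sign.
W+ = 2.5 = 2.5
W- = 2.5 + 4 + 6 + 5 + 1 = 18.5
(Check: W+ + W- = 21 should equal n(n+1)/2 = 21.)
Step 4: Test statistic W = min(W+, W-) = 2.5.
Step 5: Ties in |d|, so use the tie-corrected normal approximation.
        E[W] = n(n+1)/4 = 6*7/4 = 10.5.
        Tie groups: |d|=5 (t=2); sum(t^3 - t) = 6.
        Var[W] = n(n+1)(2n+1)/24 - sum(t^3-t)/48 = 546/24 - 6/48 = 22.625.
        z = (W - E[W]) / sqrt(Var[W]) = (2.5 - 10.5) / 4.7566 = -1.6819.
        Two-sided p = 2*Phi(z) = 0.092592.
Step 6: alpha = 0.1. reject H0.

W+ = 2.5, W- = 18.5, W = min = 2.5, p = 0.092592, reject H0.


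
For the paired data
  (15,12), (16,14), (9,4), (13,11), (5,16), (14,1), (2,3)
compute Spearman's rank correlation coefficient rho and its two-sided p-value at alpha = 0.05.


Step 1: Rank x and y separately (midranks; no ties here).
rank(x): 15->6, 16->7, 9->3, 13->4, 5->2, 14->5, 2->1
rank(y): 12->5, 14->6, 4->3, 11->4, 16->7, 1->1, 3->2
Step 2: d_i = R_x(i) - R_y(i); compute d_i^2.
  (6-5)^2=1, (7-6)^2=1, (3-3)^2=0, (4-4)^2=0, (2-7)^2=25, (5-1)^2=16, (1-2)^2=1
sum(d^2) = 44.
Step 3: rho = 1 - 6*44 / (7*(7^2 - 1)) = 1 - 264/336 = 0.214286.
Step 4: Under H0, t = rho * sqrt((n-2)/(1-rho^2)) = 0.4906 ~ t(5).
Step 5: Two-sided p-value from the t-distribution with 5 df = 0.644512.
Step 6: alpha = 0.05. fail to reject H0.

rho = 0.2143, p = 0.644512, fail to reject H0 at alpha = 0.05.


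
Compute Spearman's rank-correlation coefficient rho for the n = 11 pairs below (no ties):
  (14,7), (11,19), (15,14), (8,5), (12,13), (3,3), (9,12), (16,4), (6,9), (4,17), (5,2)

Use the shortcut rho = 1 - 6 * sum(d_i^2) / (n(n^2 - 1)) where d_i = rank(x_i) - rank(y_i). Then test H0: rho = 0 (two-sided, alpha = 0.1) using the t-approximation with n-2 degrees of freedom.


Step 1: Rank x and y separately (midranks; no ties here).
rank(x): 14->9, 11->7, 15->10, 8->5, 12->8, 3->1, 9->6, 16->11, 6->4, 4->2, 5->3
rank(y): 7->5, 19->11, 14->9, 5->4, 13->8, 3->2, 12->7, 4->3, 9->6, 17->10, 2->1
Step 2: d_i = R_x(i) - R_y(i); compute d_i^2.
  (9-5)^2=16, (7-11)^2=16, (10-9)^2=1, (5-4)^2=1, (8-8)^2=0, (1-2)^2=1, (6-7)^2=1, (11-3)^2=64, (4-6)^2=4, (2-10)^2=64, (3-1)^2=4
sum(d^2) = 172.
Step 3: rho = 1 - 6*172 / (11*(11^2 - 1)) = 1 - 1032/1320 = 0.218182.
Step 4: Under H0, t = rho * sqrt((n-2)/(1-rho^2)) = 0.6707 ~ t(9).
Step 5: Two-sided p-value from the t-distribution with 9 df = 0.519248.
Step 6: alpha = 0.1. fail to reject H0.

rho = 0.2182, p = 0.519248, fail to reject H0 at alpha = 0.1.


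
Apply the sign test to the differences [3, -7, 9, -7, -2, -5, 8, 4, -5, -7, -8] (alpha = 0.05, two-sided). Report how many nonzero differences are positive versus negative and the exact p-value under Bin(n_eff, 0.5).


Step 1: Discard zero differences. Original n = 11; n_eff = number of nonzero differences = 11.
Nonzero differences (with sign): +3, -7, +9, -7, -2, -5, +8, +4, -5, -7, -8
Step 2: Count signs: positive = 4, negative = 7.
Step 3: Under H0: P(positive) = 0.5, so the number of positives S ~ Bin(11, 0.5).
Step 4: Two-sided exact p-value = sum of Bin(11,0.5) probabilities at or below the observed probability = 0.548828.
Step 5: alpha = 0.05. fail to reject H0.

n_eff = 11, pos = 4, neg = 7, p = 0.548828, fail to reject H0.


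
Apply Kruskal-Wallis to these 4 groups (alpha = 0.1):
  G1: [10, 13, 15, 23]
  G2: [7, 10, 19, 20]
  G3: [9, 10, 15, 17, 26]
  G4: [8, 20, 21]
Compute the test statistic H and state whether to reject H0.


Step 1: Combine all N = 16 observations and assign midranks.
sorted (value, group, rank): (7,G2,1), (8,G4,2), (9,G3,3), (10,G1,5), (10,G2,5), (10,G3,5), (13,G1,7), (15,G1,8.5), (15,G3,8.5), (17,G3,10), (19,G2,11), (20,G2,12.5), (20,G4,12.5), (21,G4,14), (23,G1,15), (26,G3,16)
Step 2: Sum ranks within each group.
R_1 = 35.5 (n_1 = 4)
R_2 = 29.5 (n_2 = 4)
R_3 = 42.5 (n_3 = 5)
R_4 = 28.5 (n_4 = 3)
Step 3: H = 12/(N(N+1)) * sum(R_i^2/n_i) - 3(N+1)
     = 12/(16*17) * (35.5^2/4 + 29.5^2/4 + 42.5^2/5 + 28.5^2/3) - 3*17
     = 0.044118 * 1164.62 - 51
     = 0.380515.
Step 4: Ties present; correction factor C = 1 - 36/(16^3 - 16) = 0.991176. Corrected H = 0.380515 / 0.991176 = 0.383902.
Step 5: Under H0, H ~ chi^2(3); p-value = 0.943548.
Step 6: alpha = 0.1. fail to reject H0.

H = 0.3839, df = 3, p = 0.943548, fail to reject H0.


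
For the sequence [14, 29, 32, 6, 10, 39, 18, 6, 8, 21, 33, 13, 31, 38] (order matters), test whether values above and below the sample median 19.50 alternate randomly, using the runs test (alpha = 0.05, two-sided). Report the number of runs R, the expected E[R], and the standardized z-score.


Step 1: Compute median = 19.50; label A = above, B = below.
Labels in order: BAABBABBBAABAA  (n_A = 7, n_B = 7)
Step 2: Count runs R = 8.
Step 3: Under H0 (random ordering), E[R] = 2*n_A*n_B/(n_A+n_B) + 1 = 2*7*7/14 + 1 = 8.0000.
        Var[R] = 2*n_A*n_B*(2*n_A*n_B - n_A - n_B) / ((n_A+n_B)^2 * (n_A+n_B-1)) = 8232/2548 = 3.2308.
        SD[R] = 1.7974.
Step 4: R = E[R], so z = 0 with no continuity correction.
Step 5: Two-sided p-value via normal approximation = 2*(1 - Phi(|z|)) = 1.000000.
Step 6: alpha = 0.05. fail to reject H0.

R = 8, z = 0.0000, p = 1.000000, fail to reject H0.


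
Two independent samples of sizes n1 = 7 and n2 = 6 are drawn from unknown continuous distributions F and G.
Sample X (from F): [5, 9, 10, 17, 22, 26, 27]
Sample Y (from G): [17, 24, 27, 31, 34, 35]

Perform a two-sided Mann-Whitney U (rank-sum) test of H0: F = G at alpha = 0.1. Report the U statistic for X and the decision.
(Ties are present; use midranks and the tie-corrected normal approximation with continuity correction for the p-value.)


Step 1: Combine and sort all 13 observations; assign midranks.
sorted (value, group): (5,X), (9,X), (10,X), (17,X), (17,Y), (22,X), (24,Y), (26,X), (27,X), (27,Y), (31,Y), (34,Y), (35,Y)
ranks: 5->1, 9->2, 10->3, 17->4.5, 17->4.5, 22->6, 24->7, 26->8, 27->9.5, 27->9.5, 31->11, 34->12, 35->13
Step 2: Rank sum for X: R1 = 1 + 2 + 3 + 4.5 + 6 + 8 + 9.5 = 34.
Step 3: U_X = R1 - n1(n1+1)/2 = 34 - 7*8/2 = 34 - 28 = 6.
       U_Y = n1*n2 - U_X = 42 - 6 = 36.
Step 4: Ties are present, so use the tie-corrected normal approximation (with continuity correction) for the p-value.
Step 5: p-value = 0.037788; compare to alpha = 0.1. reject H0.

U_X = 6, p = 0.037788, reject H0 at alpha = 0.1.


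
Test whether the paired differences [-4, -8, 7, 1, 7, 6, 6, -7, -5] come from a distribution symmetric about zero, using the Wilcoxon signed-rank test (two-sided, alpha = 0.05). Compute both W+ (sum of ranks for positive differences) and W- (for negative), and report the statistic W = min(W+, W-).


Step 1: Drop any zero differences (none here) and take |d_i|.
|d| = [4, 8, 7, 1, 7, 6, 6, 7, 5]
Step 2: Midrank |d_i| (ties get averaged ranks).
ranks: |4|->2, |8|->9, |7|->7, |1|->1, |7|->7, |6|->4.5, |6|->4.5, |7|->7, |5|->3
Step 3: Attach original signs; sum ranks with positive sign and with negative sign.
W+ = 7 + 1 + 7 + 4.5 + 4.5 = 24
W- = 2 + 9 + 7 + 3 = 21
(Check: W+ + W- = 45 should equal n(n+1)/2 = 45.)
Step 4: Test statistic W = min(W+, W-) = 21.
Step 5: Ties in |d|, so use the tie-corrected normal approximation.
        E[W] = n(n+1)/4 = 9*10/4 = 22.5.
        Tie groups: |d|=6 (t=2), |d|=7 (t=3); sum(t^3 - t) = 30.
        Var[W] = n(n+1)(2n+1)/24 - sum(t^3-t)/48 = 1710/24 - 30/48 = 70.625.
        z = (W - E[W]) / sqrt(Var[W]) = (21 - 22.5) / 8.4039 = -0.1785.
        Two-sided p = 2*Phi(z) = 0.858339.
Step 6: alpha = 0.05. fail to reject H0.

W+ = 24, W- = 21, W = min = 21, p = 0.858339, fail to reject H0.


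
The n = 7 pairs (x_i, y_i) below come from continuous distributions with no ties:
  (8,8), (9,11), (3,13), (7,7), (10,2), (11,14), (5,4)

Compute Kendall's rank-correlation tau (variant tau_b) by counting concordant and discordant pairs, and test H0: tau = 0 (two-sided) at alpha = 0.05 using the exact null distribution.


Step 1: Enumerate the 21 unordered pairs (i,j) with i<j and classify each by sign(x_j-x_i) * sign(y_j-y_i).
  (1,2):dx=+1,dy=+3->C; (1,3):dx=-5,dy=+5->D; (1,4):dx=-1,dy=-1->C; (1,5):dx=+2,dy=-6->D
  (1,6):dx=+3,dy=+6->C; (1,7):dx=-3,dy=-4->C; (2,3):dx=-6,dy=+2->D; (2,4):dx=-2,dy=-4->C
  (2,5):dx=+1,dy=-9->D; (2,6):dx=+2,dy=+3->C; (2,7):dx=-4,dy=-7->C; (3,4):dx=+4,dy=-6->D
  (3,5):dx=+7,dy=-11->D; (3,6):dx=+8,dy=+1->C; (3,7):dx=+2,dy=-9->D; (4,5):dx=+3,dy=-5->D
  (4,6):dx=+4,dy=+7->C; (4,7):dx=-2,dy=-3->C; (5,6):dx=+1,dy=+12->C; (5,7):dx=-5,dy=+2->D
  (6,7):dx=-6,dy=-10->C
Step 2: C = 12, D = 9, total pairs = 21.
Step 3: tau = (C - D)/(n(n-1)/2) = (12 - 9)/21 = 0.142857.
Step 4: Exact two-sided p-value (enumerate n! = 5040 permutations of y under H0): p = 0.772619.
Step 5: alpha = 0.05. fail to reject H0.

tau_b = 0.1429 (C=12, D=9), p = 0.772619, fail to reject H0.


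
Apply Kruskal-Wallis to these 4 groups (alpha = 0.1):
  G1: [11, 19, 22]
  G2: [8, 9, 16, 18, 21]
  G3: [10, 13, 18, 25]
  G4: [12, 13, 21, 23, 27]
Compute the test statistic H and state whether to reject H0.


Step 1: Combine all N = 17 observations and assign midranks.
sorted (value, group, rank): (8,G2,1), (9,G2,2), (10,G3,3), (11,G1,4), (12,G4,5), (13,G3,6.5), (13,G4,6.5), (16,G2,8), (18,G2,9.5), (18,G3,9.5), (19,G1,11), (21,G2,12.5), (21,G4,12.5), (22,G1,14), (23,G4,15), (25,G3,16), (27,G4,17)
Step 2: Sum ranks within each group.
R_1 = 29 (n_1 = 3)
R_2 = 33 (n_2 = 5)
R_3 = 35 (n_3 = 4)
R_4 = 56 (n_4 = 5)
Step 3: H = 12/(N(N+1)) * sum(R_i^2/n_i) - 3(N+1)
     = 12/(17*18) * (29^2/3 + 33^2/5 + 35^2/4 + 56^2/5) - 3*18
     = 0.039216 * 1431.58 - 54
     = 2.140523.
Step 4: Ties present; correction factor C = 1 - 18/(17^3 - 17) = 0.996324. Corrected H = 2.140523 / 0.996324 = 2.148421.
Step 5: Under H0, H ~ chi^2(3); p-value = 0.542179.
Step 6: alpha = 0.1. fail to reject H0.

H = 2.1484, df = 3, p = 0.542179, fail to reject H0.


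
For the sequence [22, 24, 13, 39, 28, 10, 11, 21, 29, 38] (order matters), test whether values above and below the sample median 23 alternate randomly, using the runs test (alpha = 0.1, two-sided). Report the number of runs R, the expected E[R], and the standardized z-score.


Step 1: Compute median = 23; label A = above, B = below.
Labels in order: BABAABBBAA  (n_A = 5, n_B = 5)
Step 2: Count runs R = 6.
Step 3: Under H0 (random ordering), E[R] = 2*n_A*n_B/(n_A+n_B) + 1 = 2*5*5/10 + 1 = 6.0000.
        Var[R] = 2*n_A*n_B*(2*n_A*n_B - n_A - n_B) / ((n_A+n_B)^2 * (n_A+n_B-1)) = 2000/900 = 2.2222.
        SD[R] = 1.4907.
Step 4: R = E[R], so z = 0 with no continuity correction.
Step 5: Two-sided p-value via normal approximation = 2*(1 - Phi(|z|)) = 1.000000.
Step 6: alpha = 0.1. fail to reject H0.

R = 6, z = 0.0000, p = 1.000000, fail to reject H0.


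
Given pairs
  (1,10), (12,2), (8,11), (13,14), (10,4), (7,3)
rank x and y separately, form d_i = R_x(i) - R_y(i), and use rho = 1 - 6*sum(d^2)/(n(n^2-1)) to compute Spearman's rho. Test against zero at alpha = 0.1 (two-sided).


Step 1: Rank x and y separately (midranks; no ties here).
rank(x): 1->1, 12->5, 8->3, 13->6, 10->4, 7->2
rank(y): 10->4, 2->1, 11->5, 14->6, 4->3, 3->2
Step 2: d_i = R_x(i) - R_y(i); compute d_i^2.
  (1-4)^2=9, (5-1)^2=16, (3-5)^2=4, (6-6)^2=0, (4-3)^2=1, (2-2)^2=0
sum(d^2) = 30.
Step 3: rho = 1 - 6*30 / (6*(6^2 - 1)) = 1 - 180/210 = 0.142857.
Step 4: Under H0, t = rho * sqrt((n-2)/(1-rho^2)) = 0.2887 ~ t(4).
Step 5: Two-sided p-value from the t-distribution with 4 df = 0.787172.
Step 6: alpha = 0.1. fail to reject H0.

rho = 0.1429, p = 0.787172, fail to reject H0 at alpha = 0.1.


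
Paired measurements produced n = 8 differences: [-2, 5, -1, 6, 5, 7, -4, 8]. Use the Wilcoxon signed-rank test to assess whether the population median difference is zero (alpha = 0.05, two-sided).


Step 1: Drop any zero differences (none here) and take |d_i|.
|d| = [2, 5, 1, 6, 5, 7, 4, 8]
Step 2: Midrank |d_i| (ties get averaged ranks).
ranks: |2|->2, |5|->4.5, |1|->1, |6|->6, |5|->4.5, |7|->7, |4|->3, |8|->8
Step 3: Attach original signs; sum ranks with positive sign and with negative sign.
W+ = 4.5 + 6 + 4.5 + 7 + 8 = 30
W- = 2 + 1 + 3 = 6
(Check: W+ + W- = 36 should equal n(n+1)/2 = 36.)
Step 4: Test statistic W = min(W+, W-) = 6.
Step 5: Ties in |d|, so use the tie-corrected normal approximation.
        E[W] = n(n+1)/4 = 8*9/4 = 18.
        Tie groups: |d|=5 (t=2); sum(t^3 - t) = 6.
        Var[W] = n(n+1)(2n+1)/24 - sum(t^3-t)/48 = 1224/24 - 6/48 = 50.875.
        z = (W - E[W]) / sqrt(Var[W]) = (6 - 18) / 7.1327 = -1.6824.
        Two-sided p = 2*Phi(z) = 0.092491.
Step 6: alpha = 0.05. fail to reject H0.

W+ = 30, W- = 6, W = min = 6, p = 0.092491, fail to reject H0.


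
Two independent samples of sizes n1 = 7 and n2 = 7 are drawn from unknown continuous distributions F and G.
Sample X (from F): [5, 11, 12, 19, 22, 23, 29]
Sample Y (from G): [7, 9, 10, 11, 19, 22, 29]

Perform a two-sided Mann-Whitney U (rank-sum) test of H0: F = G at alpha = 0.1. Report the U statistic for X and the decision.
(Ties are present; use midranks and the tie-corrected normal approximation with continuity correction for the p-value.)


Step 1: Combine and sort all 14 observations; assign midranks.
sorted (value, group): (5,X), (7,Y), (9,Y), (10,Y), (11,X), (11,Y), (12,X), (19,X), (19,Y), (22,X), (22,Y), (23,X), (29,X), (29,Y)
ranks: 5->1, 7->2, 9->3, 10->4, 11->5.5, 11->5.5, 12->7, 19->8.5, 19->8.5, 22->10.5, 22->10.5, 23->12, 29->13.5, 29->13.5
Step 2: Rank sum for X: R1 = 1 + 5.5 + 7 + 8.5 + 10.5 + 12 + 13.5 = 58.
Step 3: U_X = R1 - n1(n1+1)/2 = 58 - 7*8/2 = 58 - 28 = 30.
       U_Y = n1*n2 - U_X = 49 - 30 = 19.
Step 4: Ties are present, so use the tie-corrected normal approximation (with continuity correction) for the p-value.
Step 5: p-value = 0.521066; compare to alpha = 0.1. fail to reject H0.

U_X = 30, p = 0.521066, fail to reject H0 at alpha = 0.1.


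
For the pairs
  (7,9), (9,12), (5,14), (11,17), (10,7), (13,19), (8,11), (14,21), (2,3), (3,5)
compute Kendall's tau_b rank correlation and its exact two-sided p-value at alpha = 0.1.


Step 1: Enumerate the 45 unordered pairs (i,j) with i<j and classify each by sign(x_j-x_i) * sign(y_j-y_i).
  (1,2):dx=+2,dy=+3->C; (1,3):dx=-2,dy=+5->D; (1,4):dx=+4,dy=+8->C; (1,5):dx=+3,dy=-2->D
  (1,6):dx=+6,dy=+10->C; (1,7):dx=+1,dy=+2->C; (1,8):dx=+7,dy=+12->C; (1,9):dx=-5,dy=-6->C
  (1,10):dx=-4,dy=-4->C; (2,3):dx=-4,dy=+2->D; (2,4):dx=+2,dy=+5->C; (2,5):dx=+1,dy=-5->D
  (2,6):dx=+4,dy=+7->C; (2,7):dx=-1,dy=-1->C; (2,8):dx=+5,dy=+9->C; (2,9):dx=-7,dy=-9->C
  (2,10):dx=-6,dy=-7->C; (3,4):dx=+6,dy=+3->C; (3,5):dx=+5,dy=-7->D; (3,6):dx=+8,dy=+5->C
  (3,7):dx=+3,dy=-3->D; (3,8):dx=+9,dy=+7->C; (3,9):dx=-3,dy=-11->C; (3,10):dx=-2,dy=-9->C
  (4,5):dx=-1,dy=-10->C; (4,6):dx=+2,dy=+2->C; (4,7):dx=-3,dy=-6->C; (4,8):dx=+3,dy=+4->C
  (4,9):dx=-9,dy=-14->C; (4,10):dx=-8,dy=-12->C; (5,6):dx=+3,dy=+12->C; (5,7):dx=-2,dy=+4->D
  (5,8):dx=+4,dy=+14->C; (5,9):dx=-8,dy=-4->C; (5,10):dx=-7,dy=-2->C; (6,7):dx=-5,dy=-8->C
  (6,8):dx=+1,dy=+2->C; (6,9):dx=-11,dy=-16->C; (6,10):dx=-10,dy=-14->C; (7,8):dx=+6,dy=+10->C
  (7,9):dx=-6,dy=-8->C; (7,10):dx=-5,dy=-6->C; (8,9):dx=-12,dy=-18->C; (8,10):dx=-11,dy=-16->C
  (9,10):dx=+1,dy=+2->C
Step 2: C = 38, D = 7, total pairs = 45.
Step 3: tau = (C - D)/(n(n-1)/2) = (38 - 7)/45 = 0.688889.
Step 4: Exact two-sided p-value (enumerate n! = 3628800 permutations of y under H0): p = 0.004687.
Step 5: alpha = 0.1. reject H0.

tau_b = 0.6889 (C=38, D=7), p = 0.004687, reject H0.


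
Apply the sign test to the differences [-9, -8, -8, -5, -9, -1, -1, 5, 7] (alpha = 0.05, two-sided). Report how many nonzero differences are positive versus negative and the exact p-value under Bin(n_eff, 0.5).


Step 1: Discard zero differences. Original n = 9; n_eff = number of nonzero differences = 9.
Nonzero differences (with sign): -9, -8, -8, -5, -9, -1, -1, +5, +7
Step 2: Count signs: positive = 2, negative = 7.
Step 3: Under H0: P(positive) = 0.5, so the number of positives S ~ Bin(9, 0.5).
Step 4: Two-sided exact p-value = sum of Bin(9,0.5) probabilities at or below the observed probability = 0.179688.
Step 5: alpha = 0.05. fail to reject H0.

n_eff = 9, pos = 2, neg = 7, p = 0.179688, fail to reject H0.


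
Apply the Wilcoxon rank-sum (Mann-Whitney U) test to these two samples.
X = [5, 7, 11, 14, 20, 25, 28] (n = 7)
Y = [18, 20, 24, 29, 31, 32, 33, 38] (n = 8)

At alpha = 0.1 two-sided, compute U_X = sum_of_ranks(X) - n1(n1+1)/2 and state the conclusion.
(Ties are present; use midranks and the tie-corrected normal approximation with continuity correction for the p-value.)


Step 1: Combine and sort all 15 observations; assign midranks.
sorted (value, group): (5,X), (7,X), (11,X), (14,X), (18,Y), (20,X), (20,Y), (24,Y), (25,X), (28,X), (29,Y), (31,Y), (32,Y), (33,Y), (38,Y)
ranks: 5->1, 7->2, 11->3, 14->4, 18->5, 20->6.5, 20->6.5, 24->8, 25->9, 28->10, 29->11, 31->12, 32->13, 33->14, 38->15
Step 2: Rank sum for X: R1 = 1 + 2 + 3 + 4 + 6.5 + 9 + 10 = 35.5.
Step 3: U_X = R1 - n1(n1+1)/2 = 35.5 - 7*8/2 = 35.5 - 28 = 7.5.
       U_Y = n1*n2 - U_X = 56 - 7.5 = 48.5.
Step 4: Ties are present, so use the tie-corrected normal approximation (with continuity correction) for the p-value.
Step 5: p-value = 0.020524; compare to alpha = 0.1. reject H0.

U_X = 7.5, p = 0.020524, reject H0 at alpha = 0.1.


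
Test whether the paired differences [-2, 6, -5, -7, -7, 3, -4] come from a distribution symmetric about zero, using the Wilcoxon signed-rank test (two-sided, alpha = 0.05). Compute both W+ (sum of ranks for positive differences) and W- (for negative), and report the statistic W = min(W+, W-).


Step 1: Drop any zero differences (none here) and take |d_i|.
|d| = [2, 6, 5, 7, 7, 3, 4]
Step 2: Midrank |d_i| (ties get averaged ranks).
ranks: |2|->1, |6|->5, |5|->4, |7|->6.5, |7|->6.5, |3|->2, |4|->3
Step 3: Attach original signs; sum ranks with positive sign and with negative sign.
W+ = 5 + 2 = 7
W- = 1 + 4 + 6.5 + 6.5 + 3 = 21
(Check: W+ + W- = 28 should equal n(n+1)/2 = 28.)
Step 4: Test statistic W = min(W+, W-) = 7.
Step 5: Ties in |d|, so use the tie-corrected normal approximation.
        E[W] = n(n+1)/4 = 7*8/4 = 14.
        Tie groups: |d|=7 (t=2); sum(t^3 - t) = 6.
        Var[W] = n(n+1)(2n+1)/24 - sum(t^3-t)/48 = 840/24 - 6/48 = 34.875.
        z = (W - E[W]) / sqrt(Var[W]) = (7 - 14) / 5.9055 = -1.1853.
        Two-sided p = 2*Phi(z) = 0.235885.
Step 6: alpha = 0.05. fail to reject H0.

W+ = 7, W- = 21, W = min = 7, p = 0.235885, fail to reject H0.


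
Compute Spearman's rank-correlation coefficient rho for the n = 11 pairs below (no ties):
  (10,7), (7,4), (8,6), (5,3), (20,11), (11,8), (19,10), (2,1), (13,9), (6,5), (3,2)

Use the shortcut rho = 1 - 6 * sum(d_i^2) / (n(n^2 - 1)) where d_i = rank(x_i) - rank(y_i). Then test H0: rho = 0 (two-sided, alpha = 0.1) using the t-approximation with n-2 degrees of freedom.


Step 1: Rank x and y separately (midranks; no ties here).
rank(x): 10->7, 7->5, 8->6, 5->3, 20->11, 11->8, 19->10, 2->1, 13->9, 6->4, 3->2
rank(y): 7->7, 4->4, 6->6, 3->3, 11->11, 8->8, 10->10, 1->1, 9->9, 5->5, 2->2
Step 2: d_i = R_x(i) - R_y(i); compute d_i^2.
  (7-7)^2=0, (5-4)^2=1, (6-6)^2=0, (3-3)^2=0, (11-11)^2=0, (8-8)^2=0, (10-10)^2=0, (1-1)^2=0, (9-9)^2=0, (4-5)^2=1, (2-2)^2=0
sum(d^2) = 2.
Step 3: rho = 1 - 6*2 / (11*(11^2 - 1)) = 1 - 12/1320 = 0.990909.
Step 4: Under H0, t = rho * sqrt((n-2)/(1-rho^2)) = 22.0966 ~ t(9).
Step 5: Two-sided p-value from the t-distribution with 9 df = 0.000000.
Step 6: alpha = 0.1. reject H0.

rho = 0.9909, p = 0.000000, reject H0 at alpha = 0.1.


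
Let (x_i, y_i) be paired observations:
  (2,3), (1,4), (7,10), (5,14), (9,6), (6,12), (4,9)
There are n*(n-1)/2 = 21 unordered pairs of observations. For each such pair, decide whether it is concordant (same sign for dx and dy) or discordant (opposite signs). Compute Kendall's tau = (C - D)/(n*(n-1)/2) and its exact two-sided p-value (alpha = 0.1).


Step 1: Enumerate the 21 unordered pairs (i,j) with i<j and classify each by sign(x_j-x_i) * sign(y_j-y_i).
  (1,2):dx=-1,dy=+1->D; (1,3):dx=+5,dy=+7->C; (1,4):dx=+3,dy=+11->C; (1,5):dx=+7,dy=+3->C
  (1,6):dx=+4,dy=+9->C; (1,7):dx=+2,dy=+6->C; (2,3):dx=+6,dy=+6->C; (2,4):dx=+4,dy=+10->C
  (2,5):dx=+8,dy=+2->C; (2,6):dx=+5,dy=+8->C; (2,7):dx=+3,dy=+5->C; (3,4):dx=-2,dy=+4->D
  (3,5):dx=+2,dy=-4->D; (3,6):dx=-1,dy=+2->D; (3,7):dx=-3,dy=-1->C; (4,5):dx=+4,dy=-8->D
  (4,6):dx=+1,dy=-2->D; (4,7):dx=-1,dy=-5->C; (5,6):dx=-3,dy=+6->D; (5,7):dx=-5,dy=+3->D
  (6,7):dx=-2,dy=-3->C
Step 2: C = 13, D = 8, total pairs = 21.
Step 3: tau = (C - D)/(n(n-1)/2) = (13 - 8)/21 = 0.238095.
Step 4: Exact two-sided p-value (enumerate n! = 5040 permutations of y under H0): p = 0.561905.
Step 5: alpha = 0.1. fail to reject H0.

tau_b = 0.2381 (C=13, D=8), p = 0.561905, fail to reject H0.


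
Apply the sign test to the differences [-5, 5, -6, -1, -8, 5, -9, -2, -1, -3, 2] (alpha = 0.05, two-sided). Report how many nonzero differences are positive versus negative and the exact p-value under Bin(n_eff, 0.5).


Step 1: Discard zero differences. Original n = 11; n_eff = number of nonzero differences = 11.
Nonzero differences (with sign): -5, +5, -6, -1, -8, +5, -9, -2, -1, -3, +2
Step 2: Count signs: positive = 3, negative = 8.
Step 3: Under H0: P(positive) = 0.5, so the number of positives S ~ Bin(11, 0.5).
Step 4: Two-sided exact p-value = sum of Bin(11,0.5) probabilities at or below the observed probability = 0.226562.
Step 5: alpha = 0.05. fail to reject H0.

n_eff = 11, pos = 3, neg = 8, p = 0.226562, fail to reject H0.


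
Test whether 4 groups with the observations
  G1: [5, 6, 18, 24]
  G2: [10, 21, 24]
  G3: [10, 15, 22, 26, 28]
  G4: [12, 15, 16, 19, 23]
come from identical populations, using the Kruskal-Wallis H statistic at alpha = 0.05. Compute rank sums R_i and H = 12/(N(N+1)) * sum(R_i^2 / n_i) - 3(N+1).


Step 1: Combine all N = 17 observations and assign midranks.
sorted (value, group, rank): (5,G1,1), (6,G1,2), (10,G2,3.5), (10,G3,3.5), (12,G4,5), (15,G3,6.5), (15,G4,6.5), (16,G4,8), (18,G1,9), (19,G4,10), (21,G2,11), (22,G3,12), (23,G4,13), (24,G1,14.5), (24,G2,14.5), (26,G3,16), (28,G3,17)
Step 2: Sum ranks within each group.
R_1 = 26.5 (n_1 = 4)
R_2 = 29 (n_2 = 3)
R_3 = 55 (n_3 = 5)
R_4 = 42.5 (n_4 = 5)
Step 3: H = 12/(N(N+1)) * sum(R_i^2/n_i) - 3(N+1)
     = 12/(17*18) * (26.5^2/4 + 29^2/3 + 55^2/5 + 42.5^2/5) - 3*18
     = 0.039216 * 1422.15 - 54
     = 1.770425.
Step 4: Ties present; correction factor C = 1 - 18/(17^3 - 17) = 0.996324. Corrected H = 1.770425 / 0.996324 = 1.776958.
Step 5: Under H0, H ~ chi^2(3); p-value = 0.619962.
Step 6: alpha = 0.05. fail to reject H0.

H = 1.7770, df = 3, p = 0.619962, fail to reject H0.


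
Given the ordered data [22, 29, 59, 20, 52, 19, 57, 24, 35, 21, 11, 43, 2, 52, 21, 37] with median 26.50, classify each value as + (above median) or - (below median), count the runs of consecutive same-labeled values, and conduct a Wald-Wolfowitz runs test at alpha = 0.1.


Step 1: Compute median = 26.50; label A = above, B = below.
Labels in order: BAABABABABBABABA  (n_A = 8, n_B = 8)
Step 2: Count runs R = 14.
Step 3: Under H0 (random ordering), E[R] = 2*n_A*n_B/(n_A+n_B) + 1 = 2*8*8/16 + 1 = 9.0000.
        Var[R] = 2*n_A*n_B*(2*n_A*n_B - n_A - n_B) / ((n_A+n_B)^2 * (n_A+n_B-1)) = 14336/3840 = 3.7333.
        SD[R] = 1.9322.
Step 4: Continuity-corrected z = (R - 0.5 - E[R]) / SD[R] = (14 - 0.5 - 9.0000) / 1.9322 = 2.3290.
Step 5: Two-sided p-value via normal approximation = 2*(1 - Phi(|z|)) = 0.019861.
Step 6: alpha = 0.1. reject H0.

R = 14, z = 2.3290, p = 0.019861, reject H0.


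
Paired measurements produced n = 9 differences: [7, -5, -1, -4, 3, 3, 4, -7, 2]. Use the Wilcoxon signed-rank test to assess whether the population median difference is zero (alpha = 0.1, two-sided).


Step 1: Drop any zero differences (none here) and take |d_i|.
|d| = [7, 5, 1, 4, 3, 3, 4, 7, 2]
Step 2: Midrank |d_i| (ties get averaged ranks).
ranks: |7|->8.5, |5|->7, |1|->1, |4|->5.5, |3|->3.5, |3|->3.5, |4|->5.5, |7|->8.5, |2|->2
Step 3: Attach original signs; sum ranks with positive sign and with negative sign.
W+ = 8.5 + 3.5 + 3.5 + 5.5 + 2 = 23
W- = 7 + 1 + 5.5 + 8.5 = 22
(Check: W+ + W- = 45 should equal n(n+1)/2 = 45.)
Step 4: Test statistic W = min(W+, W-) = 22.
Step 5: Ties in |d|, so use the tie-corrected normal approximation.
        E[W] = n(n+1)/4 = 9*10/4 = 22.5.
        Tie groups: |d|=3 (t=2), |d|=4 (t=2), |d|=7 (t=2); sum(t^3 - t) = 18.
        Var[W] = n(n+1)(2n+1)/24 - sum(t^3-t)/48 = 1710/24 - 18/48 = 70.875.
        z = (W - E[W]) / sqrt(Var[W]) = (22 - 22.5) / 8.4187 = -0.0594.
        Two-sided p = 2*Phi(z) = 0.952640.
Step 6: alpha = 0.1. fail to reject H0.

W+ = 23, W- = 22, W = min = 22, p = 0.952640, fail to reject H0.


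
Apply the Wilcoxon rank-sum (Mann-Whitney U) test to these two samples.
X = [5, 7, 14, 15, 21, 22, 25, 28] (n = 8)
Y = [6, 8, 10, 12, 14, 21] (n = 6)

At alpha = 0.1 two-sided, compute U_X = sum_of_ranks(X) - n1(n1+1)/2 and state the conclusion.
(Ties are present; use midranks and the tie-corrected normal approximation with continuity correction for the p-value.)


Step 1: Combine and sort all 14 observations; assign midranks.
sorted (value, group): (5,X), (6,Y), (7,X), (8,Y), (10,Y), (12,Y), (14,X), (14,Y), (15,X), (21,X), (21,Y), (22,X), (25,X), (28,X)
ranks: 5->1, 6->2, 7->3, 8->4, 10->5, 12->6, 14->7.5, 14->7.5, 15->9, 21->10.5, 21->10.5, 22->12, 25->13, 28->14
Step 2: Rank sum for X: R1 = 1 + 3 + 7.5 + 9 + 10.5 + 12 + 13 + 14 = 70.
Step 3: U_X = R1 - n1(n1+1)/2 = 70 - 8*9/2 = 70 - 36 = 34.
       U_Y = n1*n2 - U_X = 48 - 34 = 14.
Step 4: Ties are present, so use the tie-corrected normal approximation (with continuity correction) for the p-value.
Step 5: p-value = 0.219016; compare to alpha = 0.1. fail to reject H0.

U_X = 34, p = 0.219016, fail to reject H0 at alpha = 0.1.


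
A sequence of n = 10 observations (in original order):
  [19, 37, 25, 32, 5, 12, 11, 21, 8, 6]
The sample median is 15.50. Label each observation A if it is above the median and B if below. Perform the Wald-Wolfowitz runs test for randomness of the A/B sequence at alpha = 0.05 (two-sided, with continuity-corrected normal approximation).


Step 1: Compute median = 15.50; label A = above, B = below.
Labels in order: AAAABBBABB  (n_A = 5, n_B = 5)
Step 2: Count runs R = 4.
Step 3: Under H0 (random ordering), E[R] = 2*n_A*n_B/(n_A+n_B) + 1 = 2*5*5/10 + 1 = 6.0000.
        Var[R] = 2*n_A*n_B*(2*n_A*n_B - n_A - n_B) / ((n_A+n_B)^2 * (n_A+n_B-1)) = 2000/900 = 2.2222.
        SD[R] = 1.4907.
Step 4: Continuity-corrected z = (R + 0.5 - E[R]) / SD[R] = (4 + 0.5 - 6.0000) / 1.4907 = -1.0062.
Step 5: Two-sided p-value via normal approximation = 2*(1 - Phi(|z|)) = 0.314305.
Step 6: alpha = 0.05. fail to reject H0.

R = 4, z = -1.0062, p = 0.314305, fail to reject H0.


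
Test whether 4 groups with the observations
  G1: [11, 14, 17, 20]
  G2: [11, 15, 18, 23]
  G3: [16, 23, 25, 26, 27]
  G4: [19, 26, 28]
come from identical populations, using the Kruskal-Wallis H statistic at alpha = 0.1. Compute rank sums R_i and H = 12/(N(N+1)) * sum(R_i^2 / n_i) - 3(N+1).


Step 1: Combine all N = 16 observations and assign midranks.
sorted (value, group, rank): (11,G1,1.5), (11,G2,1.5), (14,G1,3), (15,G2,4), (16,G3,5), (17,G1,6), (18,G2,7), (19,G4,8), (20,G1,9), (23,G2,10.5), (23,G3,10.5), (25,G3,12), (26,G3,13.5), (26,G4,13.5), (27,G3,15), (28,G4,16)
Step 2: Sum ranks within each group.
R_1 = 19.5 (n_1 = 4)
R_2 = 23 (n_2 = 4)
R_3 = 56 (n_3 = 5)
R_4 = 37.5 (n_4 = 3)
Step 3: H = 12/(N(N+1)) * sum(R_i^2/n_i) - 3(N+1)
     = 12/(16*17) * (19.5^2/4 + 23^2/4 + 56^2/5 + 37.5^2/3) - 3*17
     = 0.044118 * 1323.26 - 51
     = 7.379228.
Step 4: Ties present; correction factor C = 1 - 18/(16^3 - 16) = 0.995588. Corrected H = 7.379228 / 0.995588 = 7.411928.
Step 5: Under H0, H ~ chi^2(3); p-value = 0.059865.
Step 6: alpha = 0.1. reject H0.

H = 7.4119, df = 3, p = 0.059865, reject H0.


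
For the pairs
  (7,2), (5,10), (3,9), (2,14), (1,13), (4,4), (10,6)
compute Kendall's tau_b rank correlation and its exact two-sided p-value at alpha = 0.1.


Step 1: Enumerate the 21 unordered pairs (i,j) with i<j and classify each by sign(x_j-x_i) * sign(y_j-y_i).
  (1,2):dx=-2,dy=+8->D; (1,3):dx=-4,dy=+7->D; (1,4):dx=-5,dy=+12->D; (1,5):dx=-6,dy=+11->D
  (1,6):dx=-3,dy=+2->D; (1,7):dx=+3,dy=+4->C; (2,3):dx=-2,dy=-1->C; (2,4):dx=-3,dy=+4->D
  (2,5):dx=-4,dy=+3->D; (2,6):dx=-1,dy=-6->C; (2,7):dx=+5,dy=-4->D; (3,4):dx=-1,dy=+5->D
  (3,5):dx=-2,dy=+4->D; (3,6):dx=+1,dy=-5->D; (3,7):dx=+7,dy=-3->D; (4,5):dx=-1,dy=-1->C
  (4,6):dx=+2,dy=-10->D; (4,7):dx=+8,dy=-8->D; (5,6):dx=+3,dy=-9->D; (5,7):dx=+9,dy=-7->D
  (6,7):dx=+6,dy=+2->C
Step 2: C = 5, D = 16, total pairs = 21.
Step 3: tau = (C - D)/(n(n-1)/2) = (5 - 16)/21 = -0.523810.
Step 4: Exact two-sided p-value (enumerate n! = 5040 permutations of y under H0): p = 0.136111.
Step 5: alpha = 0.1. fail to reject H0.

tau_b = -0.5238 (C=5, D=16), p = 0.136111, fail to reject H0.


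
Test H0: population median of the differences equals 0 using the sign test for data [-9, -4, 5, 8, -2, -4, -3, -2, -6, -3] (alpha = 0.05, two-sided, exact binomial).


Step 1: Discard zero differences. Original n = 10; n_eff = number of nonzero differences = 10.
Nonzero differences (with sign): -9, -4, +5, +8, -2, -4, -3, -2, -6, -3
Step 2: Count signs: positive = 2, negative = 8.
Step 3: Under H0: P(positive) = 0.5, so the number of positives S ~ Bin(10, 0.5).
Step 4: Two-sided exact p-value = sum of Bin(10,0.5) probabilities at or below the observed probability = 0.109375.
Step 5: alpha = 0.05. fail to reject H0.

n_eff = 10, pos = 2, neg = 8, p = 0.109375, fail to reject H0.


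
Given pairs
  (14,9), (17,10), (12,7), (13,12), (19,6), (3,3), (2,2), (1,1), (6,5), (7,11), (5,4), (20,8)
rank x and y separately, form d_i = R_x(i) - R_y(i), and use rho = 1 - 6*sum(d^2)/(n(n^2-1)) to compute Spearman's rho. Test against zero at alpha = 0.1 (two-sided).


Step 1: Rank x and y separately (midranks; no ties here).
rank(x): 14->9, 17->10, 12->7, 13->8, 19->11, 3->3, 2->2, 1->1, 6->5, 7->6, 5->4, 20->12
rank(y): 9->9, 10->10, 7->7, 12->12, 6->6, 3->3, 2->2, 1->1, 5->5, 11->11, 4->4, 8->8
Step 2: d_i = R_x(i) - R_y(i); compute d_i^2.
  (9-9)^2=0, (10-10)^2=0, (7-7)^2=0, (8-12)^2=16, (11-6)^2=25, (3-3)^2=0, (2-2)^2=0, (1-1)^2=0, (5-5)^2=0, (6-11)^2=25, (4-4)^2=0, (12-8)^2=16
sum(d^2) = 82.
Step 3: rho = 1 - 6*82 / (12*(12^2 - 1)) = 1 - 492/1716 = 0.713287.
Step 4: Under H0, t = rho * sqrt((n-2)/(1-rho^2)) = 3.2183 ~ t(10).
Step 5: Two-sided p-value from the t-distribution with 10 df = 0.009202.
Step 6: alpha = 0.1. reject H0.

rho = 0.7133, p = 0.009202, reject H0 at alpha = 0.1.
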